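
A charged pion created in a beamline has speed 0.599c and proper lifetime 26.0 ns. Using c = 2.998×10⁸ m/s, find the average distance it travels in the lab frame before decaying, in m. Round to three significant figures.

γ = 1/√(1 − β²) = 1/√(1 − 0.358801) = 1/√0.641199 = 1/0.800749 = 1.2488.
Lab-frame lifetime: Δt = γτ = 1.2488 × 26.0 ns = 32.469 ns.
Distance: d = vΔt = 0.599 × 2.998×10⁸ m/s × 3.2469×10^-8 s = 5.83 m.

5.83 m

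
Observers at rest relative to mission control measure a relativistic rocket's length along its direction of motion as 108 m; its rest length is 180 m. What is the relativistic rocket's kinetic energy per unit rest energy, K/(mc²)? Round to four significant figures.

γ = L₀/L = 180/108 = 1.66667.
Since K = (γ−1)mc², K/(mc²) = 1.66667 − 1 = 0.6667.

0.6667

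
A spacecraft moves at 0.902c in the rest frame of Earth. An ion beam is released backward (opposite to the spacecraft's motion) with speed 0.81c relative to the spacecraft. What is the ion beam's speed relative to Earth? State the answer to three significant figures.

0.342c

In units of c, u = (u' + v)/(1 + u'v) with u' = −0.81 and v = 0.902.
Numerator: −0.81 + 0.902 = 0.092. Denominator: 1 + (−0.81)(0.902) = 0.26938.
u = 0.092/0.26938 = 0.34152, so the speed is 0.342c.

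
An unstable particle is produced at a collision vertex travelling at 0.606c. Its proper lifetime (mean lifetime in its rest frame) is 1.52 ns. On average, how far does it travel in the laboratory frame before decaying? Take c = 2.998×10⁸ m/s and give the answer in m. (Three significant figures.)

0.347 m

Lorentz factor: γ = (1 − 0.367236)^(−1/2) = 1.2571.
Lab-frame lifetime: Δt = γτ = 1.2571 × 1.52 ns = 1.9108 ns.
Distance: d = vΔt = 0.606 × 2.998×10⁸ m/s × 1.9108×10^-9 s = 0.347 m.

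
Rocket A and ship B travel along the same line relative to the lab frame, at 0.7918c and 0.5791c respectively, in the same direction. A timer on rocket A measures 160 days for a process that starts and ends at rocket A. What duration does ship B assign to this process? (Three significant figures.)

Speed of rocket A in ship B's frame: u = (v_A − v_B)/(1 − v_A v_B/c²) = (0.7918 − 0.5791)/(1 − 0.7918×0.5791) = 0.2127/0.54146862 = 0.39282; |u| = 0.39282c.
At |u| = 0.39282c, γ = (1 − 0.154308)^(−1/2) = 1.0874.
The clock on rocket A records proper time, so ship B measures Δt = γΔτ = 1.0874 × 160 = 174 days.

174 days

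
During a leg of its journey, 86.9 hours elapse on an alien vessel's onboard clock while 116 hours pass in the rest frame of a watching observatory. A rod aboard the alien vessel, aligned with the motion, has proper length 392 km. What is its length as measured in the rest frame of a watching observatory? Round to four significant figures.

From Δt = γΔτ: γ = 116/86.9 = 1.33487.
The rod contracts by the same γ: 392 km / 1.33487 = 293.7 km.

293.7 km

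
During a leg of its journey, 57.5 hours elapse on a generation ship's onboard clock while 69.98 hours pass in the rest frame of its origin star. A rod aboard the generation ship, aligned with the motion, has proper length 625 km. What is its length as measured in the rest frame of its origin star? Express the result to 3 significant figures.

The time-dilation ratio gives γ = 69.98/57.5 = 1.21704.
The rod contracts by the same γ: 625 km / 1.21704 = 514 km.

514 km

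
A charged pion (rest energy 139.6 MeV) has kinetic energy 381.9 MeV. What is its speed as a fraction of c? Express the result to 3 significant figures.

γ = 1 + K/(mc²) = 1 + 381.9/139.6 = 3.7357.
β = √(1 − 1/γ²) = √(1 − 0.0716566) = √0.9283434 = 0.964.

0.964c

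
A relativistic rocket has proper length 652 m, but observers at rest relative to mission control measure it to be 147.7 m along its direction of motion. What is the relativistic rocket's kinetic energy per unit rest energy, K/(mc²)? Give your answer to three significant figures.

3.41

From L = L₀/γ: γ = 652/147.7 = 4.41435.
K/(mc²) = γ − 1 = 4.41435 − 1 = 3.41.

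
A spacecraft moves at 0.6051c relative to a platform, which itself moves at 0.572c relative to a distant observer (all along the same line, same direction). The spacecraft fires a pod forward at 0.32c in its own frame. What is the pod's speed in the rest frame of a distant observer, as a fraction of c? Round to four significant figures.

0.9333c

First combine the pod and spacecraft (S''→S'): u₁ = (0.32 + 0.6051)/(1 + 0.32×0.6051) = 0.9251/1.193632 = 0.77503.
Then combine with the platform (S'→S): u = (0.77503 + 0.572)/(1 + 0.77503×0.572) = 1.34703/1.44331716 = 0.93329.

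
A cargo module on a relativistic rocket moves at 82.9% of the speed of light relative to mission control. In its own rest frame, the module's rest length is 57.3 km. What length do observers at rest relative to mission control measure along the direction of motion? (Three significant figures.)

32.0 km

Lorentz factor: γ = (1 − 0.687241)^(−1/2) = 1.7881.
Along the direction of motion the measured length is L₀/γ = 57.3/1.7881 = 32.0 km.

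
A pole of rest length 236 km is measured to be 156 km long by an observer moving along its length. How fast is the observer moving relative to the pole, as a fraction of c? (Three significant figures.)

Length contraction gives γ = L₀/L = 236/156 = 1.5128.
β = √(1 − 1/γ²) = √0.563045 = 0.750.

0.750c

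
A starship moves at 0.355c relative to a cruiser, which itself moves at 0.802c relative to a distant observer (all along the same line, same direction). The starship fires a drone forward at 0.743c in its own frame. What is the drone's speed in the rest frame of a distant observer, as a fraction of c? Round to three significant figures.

0.985c

First combine the drone and starship (S''→S'): u₁ = (0.743 + 0.355)/(1 + 0.743×0.355) = 1.098/1.263765 = 0.86883.
Then combine with the cruiser (S'→S): u = (0.86883 + 0.802)/(1 + 0.86883×0.802) = 1.67083/1.69680166 = 0.98469.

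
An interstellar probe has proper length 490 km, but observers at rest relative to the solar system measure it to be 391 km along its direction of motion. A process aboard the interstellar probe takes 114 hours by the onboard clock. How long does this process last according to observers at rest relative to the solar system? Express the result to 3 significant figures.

143 hours

From L = L₀/γ: γ = 490/391 = 1.2532.
The same γ dilates the second interval: 1.2532 × 114 hours = 143 hours.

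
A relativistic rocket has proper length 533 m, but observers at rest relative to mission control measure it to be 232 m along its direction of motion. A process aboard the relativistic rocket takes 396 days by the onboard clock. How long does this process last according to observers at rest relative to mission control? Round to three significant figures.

910 days

γ = L₀/L = 533/232 = 2.29741.
The same γ dilates the second interval: 2.29741 × 396 days = 910 days.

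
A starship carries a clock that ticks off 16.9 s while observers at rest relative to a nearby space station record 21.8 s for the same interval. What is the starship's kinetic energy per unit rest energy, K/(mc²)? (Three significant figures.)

0.290

γ = Δt/Δτ = 21.8/16.9 = 1.28994.
Since K = (γ−1)mc², K/(mc²) = 1.28994 − 1 = 0.290.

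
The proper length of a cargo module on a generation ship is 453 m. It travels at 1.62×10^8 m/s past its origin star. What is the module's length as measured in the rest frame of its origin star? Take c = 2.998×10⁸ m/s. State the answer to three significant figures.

381 m

β = v/c = (1.62×10^8 m/s)/(2.998×10⁸ m/s) = 0.54036.
With β = 0.54036, γ = 1/√(1 − 0.54036²) = 1/√0.7080110704 = 1.1884.
Length contraction: L = L₀/γ = 453/1.1884 = 381 m.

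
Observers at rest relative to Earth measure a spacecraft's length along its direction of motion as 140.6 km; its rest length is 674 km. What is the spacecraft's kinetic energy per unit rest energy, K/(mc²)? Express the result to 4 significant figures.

γ = L₀/L = 674/140.6 = 4.79374.
K/(mc²) = γ − 1 = 4.79374 − 1 = 3.794.

3.794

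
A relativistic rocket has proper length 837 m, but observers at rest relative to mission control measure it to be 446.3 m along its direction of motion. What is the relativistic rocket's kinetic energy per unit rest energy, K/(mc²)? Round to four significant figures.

0.8754

γ = L₀/L = 837/446.3 = 1.87542.
K/(mc²) = γ − 1 = 1.87542 − 1 = 0.8754.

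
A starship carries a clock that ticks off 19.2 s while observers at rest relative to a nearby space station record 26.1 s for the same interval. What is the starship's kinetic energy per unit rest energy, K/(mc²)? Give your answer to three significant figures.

0.359

The time-dilation ratio gives γ = 26.1/19.2 = 1.35938.
K/(mc²) = γ − 1 = 1.35938 − 1 = 0.359.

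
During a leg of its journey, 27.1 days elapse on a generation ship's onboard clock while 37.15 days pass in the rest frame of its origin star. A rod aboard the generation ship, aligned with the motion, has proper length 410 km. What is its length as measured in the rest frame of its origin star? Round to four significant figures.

From Δt = γΔτ: γ = 37.15/27.1 = 1.37085.
L = L₀/γ = 410/1.37085 = 299.1 km.

299.1 km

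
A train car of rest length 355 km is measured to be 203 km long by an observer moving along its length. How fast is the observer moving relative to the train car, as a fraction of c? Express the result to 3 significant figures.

Length contraction gives γ = L₀/L = 355/203 = 1.7488.
β = √(1 − 1/γ²) = √0.673021 = 0.820.

0.820c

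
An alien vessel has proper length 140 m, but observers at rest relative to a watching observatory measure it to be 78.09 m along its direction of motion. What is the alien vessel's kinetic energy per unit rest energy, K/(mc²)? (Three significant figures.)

γ = L₀/L = 140/78.09 = 1.7928.
K/(mc²) = γ − 1 = 1.7928 − 1 = 0.793.

0.793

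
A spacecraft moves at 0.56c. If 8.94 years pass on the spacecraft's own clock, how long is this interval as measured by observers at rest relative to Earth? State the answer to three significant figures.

10.8 years

With β = 0.56, γ = 1/√(1 − 0.56²) = 1/√0.6864 = 1.207.
Time dilation: Δt = γ·Δτ = 1.207 × 8.94 = 10.8 years.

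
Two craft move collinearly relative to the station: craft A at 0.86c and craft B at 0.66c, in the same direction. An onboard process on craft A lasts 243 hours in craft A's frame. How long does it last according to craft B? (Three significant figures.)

Speed of craft A in craft B's frame: u = (v_A − v_B)/(1 − v_A v_B/c²) = (0.86 − 0.66)/(1 − 0.86×0.66) = 0.2/0.4324 = 0.46253; |u| = 0.46253c.
γ for this relative speed: γ = 1/√(1 − 0.213934) = 1.1279.
Craft A's interval is proper; time dilation gives Δt_B = γΔτ = 1.1279 × 243 hours = 274 hours.

274 hours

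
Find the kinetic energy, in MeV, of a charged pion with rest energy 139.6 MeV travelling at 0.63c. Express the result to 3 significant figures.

40.2 MeV

Lorentz factor: γ = (1 − 0.3969)^(−1/2) = 1.28767.
Kinetic energy: K = (γ − 1)mc² = (1.28767 − 1) × 139.6 MeV = 0.28767 × 139.6 = 40.2 MeV.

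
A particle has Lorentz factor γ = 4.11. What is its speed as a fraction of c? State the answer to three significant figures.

0.970c

β = √(1 − 1/γ²) = √(1 − 1/16.8921) = √0.940801 = 0.970.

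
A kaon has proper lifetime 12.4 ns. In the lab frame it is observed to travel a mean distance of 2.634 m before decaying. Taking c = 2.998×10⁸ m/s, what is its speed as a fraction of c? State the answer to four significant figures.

Let x = d/(cτ) = 2.634 m / (2.998×10⁸ m/s × 1.240×10^-8 s) = 0.70854. Since d = βγcτ, x = βγ = β/√(1−β²).
Solving: β² = x²/(1+x²) = 0.502029/1.502029 = 0.334234, so β = 0.5781.

0.5781c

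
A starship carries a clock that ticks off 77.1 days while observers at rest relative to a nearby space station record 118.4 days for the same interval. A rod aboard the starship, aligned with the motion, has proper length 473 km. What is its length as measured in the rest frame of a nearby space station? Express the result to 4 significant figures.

The time-dilation ratio gives γ = 118.4/77.1 = 1.53567.
L = L₀/γ = 473/1.53567 = 308.0 km.

308.0 km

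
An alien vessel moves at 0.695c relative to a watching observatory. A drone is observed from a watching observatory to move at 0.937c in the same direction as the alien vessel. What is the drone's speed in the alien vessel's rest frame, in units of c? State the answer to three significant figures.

0.694c

Transform to the alien vessel's frame: u' = (u − v)/(1 − uv/c²).
u' = (0.937 − 0.695)/(1 − 0.937×0.695) = 0.242/0.348785 = 0.69384.
Speed in the alien vessel's frame: 0.694c (in the same direction).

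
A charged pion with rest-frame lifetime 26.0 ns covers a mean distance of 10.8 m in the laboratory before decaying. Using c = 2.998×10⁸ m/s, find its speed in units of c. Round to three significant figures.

Let x = d/(cτ) = 10.80 m / (2.998×10⁸ m/s × 2.600×10^-8 s) = 1.3855. Since d = βγcτ, x = βγ = β/√(1−β²).
Solving: β² = x²/(1+x²) = 1.91961/2.91961 = 0.657489, so β = 0.811.

0.811c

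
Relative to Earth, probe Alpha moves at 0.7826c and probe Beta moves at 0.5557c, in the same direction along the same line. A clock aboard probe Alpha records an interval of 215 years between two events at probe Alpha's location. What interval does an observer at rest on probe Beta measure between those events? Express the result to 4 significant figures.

The velocity of probe Alpha relative to probe Beta is (0.7826 − 0.5557)c / (1 − 0.7826×0.5557) = 0.40152c; relative speed 0.40152c.
γ for this relative speed: γ = 1/√(1 − 0.161218) = 1.0919.
Probe Alpha's interval is proper; time dilation gives Δt_B = γΔτ = 1.0919 × 215 years = 234.8 years.

234.8 years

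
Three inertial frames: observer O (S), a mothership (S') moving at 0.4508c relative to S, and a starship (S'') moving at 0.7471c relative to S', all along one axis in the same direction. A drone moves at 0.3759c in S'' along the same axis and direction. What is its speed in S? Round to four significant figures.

0.9515c

Compose velocities in two stages. Stage 1 (into S'): u₁ = (0.3759+0.7471)/(1+0.3759×0.7471) = 0.87677.
Stage 2 (into S): u = (0.87677+0.4508)/(1+0.87677×0.4508) = 0.95149, so the speed is 0.9515c.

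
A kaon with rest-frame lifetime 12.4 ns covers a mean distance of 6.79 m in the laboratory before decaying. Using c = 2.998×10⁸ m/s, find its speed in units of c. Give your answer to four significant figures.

Lab distance = (lab lifetime)·v = γτ·βc, so βγ = d/(cτ) = 6.790/(2.998×10⁸ × 1.240×10^-8) = 1.8265.
With βγ = 1.8265: γ² = 1 + (βγ)² = 4.3361, and β = (βγ)/γ = 1.8265/2.08233 = 0.8771.

0.8771c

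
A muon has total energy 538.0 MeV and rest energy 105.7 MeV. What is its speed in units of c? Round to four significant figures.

0.9805c

Total energy E = γmc² gives γ = 538.0/105.7 = 5.0899.
Hence β = √(1 − 1/γ²) = √(1 − 0.0385995) = √0.9614005 = 0.9805.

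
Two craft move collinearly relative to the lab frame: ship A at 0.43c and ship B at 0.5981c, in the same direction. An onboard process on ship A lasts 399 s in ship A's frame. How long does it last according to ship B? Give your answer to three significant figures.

410 s

The velocity of ship A relative to ship B is (0.43 − 0.5981)c / (1 − 0.43×0.5981) = −0.2263c; relative speed 0.2263c.
At |u| = 0.2263c, γ = (1 − 0.0512117)^(−1/2) = 1.0266.
Ship A's interval is proper; time dilation gives Δt_B = γΔτ = 1.0266 × 399 s = 410 s.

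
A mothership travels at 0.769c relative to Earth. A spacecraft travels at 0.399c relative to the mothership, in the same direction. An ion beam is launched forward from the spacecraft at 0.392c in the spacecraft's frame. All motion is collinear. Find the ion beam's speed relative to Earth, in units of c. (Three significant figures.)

Compose velocities in two stages. Stage 1 (into S'): u₁ = (0.392+0.399)/(1+0.392×0.399) = 0.68401.
Stage 2 (into S): u = (0.68401+0.769)/(1+0.68401×0.769) = 0.95217, so the speed is 0.952c.

0.952c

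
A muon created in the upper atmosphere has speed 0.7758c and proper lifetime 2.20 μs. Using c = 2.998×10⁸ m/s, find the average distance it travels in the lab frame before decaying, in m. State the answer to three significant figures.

811 m

With β = 0.7758, γ = 1/√(1 − 0.7758²) = 1/√0.39813436 = 1.5848.
Lab-frame lifetime: Δt = γτ = 1.5848 × 2.20 μs = 3.4866 μs.
Distance: d = vΔt = 0.7758 × 2.998×10⁸ m/s × 3.4866×10^-6 s = 811 m.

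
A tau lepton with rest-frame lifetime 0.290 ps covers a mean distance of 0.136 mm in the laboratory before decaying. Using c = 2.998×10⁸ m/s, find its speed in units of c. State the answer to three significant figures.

0.843c

d = βγcτ ⇒ βγ = d/(cτ) = 1.360×10^-4 m / (8.6942×10^-5 m) = 1.5643.
β = (βγ)/√(1+(βγ)²) = 1.5643/√3.44703 = 0.843.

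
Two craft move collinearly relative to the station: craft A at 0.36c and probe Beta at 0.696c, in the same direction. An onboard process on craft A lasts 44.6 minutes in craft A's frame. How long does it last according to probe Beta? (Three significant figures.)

Speed of craft A in probe Beta's frame: u = (v_A − v_B)/(1 − v_A v_B/c²) = (0.36 − 0.696)/(1 − 0.36×0.696) = −0.336/0.74944 = −0.44833; |u| = 0.44833c.
At |u| = 0.44833c, γ = (1 − 0.201)^(−1/2) = 1.1187.
The clock on craft A records proper time, so probe Beta measures Δt = γΔτ = 1.1187 × 44.6 = 49.9 minutes.

49.9 minutes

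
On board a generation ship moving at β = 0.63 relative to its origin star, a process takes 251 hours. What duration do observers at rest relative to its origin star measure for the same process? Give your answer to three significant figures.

With β = 0.63, γ = 1/√(1 − 0.63²) = 1/√0.6031 = 1.2877.
The onboard clock measures proper time, so the interval in the rest frame of its origin star is dilated: Δt = γ·Δτ = 1.2877 × 251 hours = 323 hours.

323 hours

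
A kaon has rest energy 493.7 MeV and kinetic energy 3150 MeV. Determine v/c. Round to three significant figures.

γ = 1 + K/(mc²) = 1 + 3150/493.7 = 7.3804.
β = √(1 − 1/γ²) = √(1 − 0.0183586) = √0.9816414 = 0.991.

0.991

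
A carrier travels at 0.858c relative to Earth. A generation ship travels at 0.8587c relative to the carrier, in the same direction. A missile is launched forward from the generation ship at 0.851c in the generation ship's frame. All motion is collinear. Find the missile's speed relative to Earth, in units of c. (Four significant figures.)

0.9991c

Apply u = (u'+v)/(1+u'v) twice. Missile in the carrier frame: (0.851+0.8587)/(1+0.851·0.8587) = 1.7097/1.7307537 = 0.98784c.
That velocity, transformed to the rest frame of Earth: (0.98784+0.858)/(1+0.98784·0.858) = 1.84584/1.84756672 = 0.99907c.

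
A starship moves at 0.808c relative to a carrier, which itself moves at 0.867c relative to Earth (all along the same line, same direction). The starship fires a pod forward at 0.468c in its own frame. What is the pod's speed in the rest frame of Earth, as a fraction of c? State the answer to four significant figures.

First combine the pod and starship (S''→S'): u₁ = (0.468 + 0.808)/(1 + 0.468×0.808) = 1.276/1.378144 = 0.92588.
Then combine with the carrier (S'→S): u = (0.92588 + 0.867)/(1 + 0.92588×0.867) = 1.79288/1.80273796 = 0.99453.

0.9945c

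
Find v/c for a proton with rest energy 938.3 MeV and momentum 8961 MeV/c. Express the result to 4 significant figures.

0.9946

pc/(mc²) = 8961/938.3 = 9.5503 = βγ = β/√(1−β²).
So β² = x²/(1 + x²) with x = 9.5503: x² = 91.2082, β² = 91.2082/92.2082 = 0.989155, β = 0.9946.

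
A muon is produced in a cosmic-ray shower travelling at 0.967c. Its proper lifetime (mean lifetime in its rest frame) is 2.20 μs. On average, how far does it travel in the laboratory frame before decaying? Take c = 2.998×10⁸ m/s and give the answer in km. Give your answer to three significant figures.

β² = 0.935089, so γ = 1/√0.064911 = 3.925.
Lab-frame lifetime: Δt = γτ = 3.925 × 2.20 μs = 8.635 μs.
Distance: d = vΔt = 0.967 × 2.998×10⁸ m/s × 8.6350×10^-6 s = 2500 m = 2.50 km.

2.50 km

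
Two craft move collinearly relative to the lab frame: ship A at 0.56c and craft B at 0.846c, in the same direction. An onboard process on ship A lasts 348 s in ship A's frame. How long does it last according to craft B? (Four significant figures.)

Transform ship A's velocity into craft B's frame: (0.56 − 0.846)/(1 − 0.56·0.846) = −0.286/0.52624, so the relative speed is 0.54348c.
At |u| = 0.54348c, γ = (1 − 0.295371)^(−1/2) = 1.1913.
Ship A's interval is proper; time dilation gives Δt_B = γΔτ = 1.1913 × 348 s = 414.6 s.

414.6 s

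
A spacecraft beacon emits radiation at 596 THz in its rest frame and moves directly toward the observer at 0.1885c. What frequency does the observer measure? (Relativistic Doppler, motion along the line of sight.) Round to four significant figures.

Relativistic Doppler (source moving toward): f_obs = f_src · √((1+β)/(1−β)).
With β = 0.1885: factor = √(1.1885/0.8115) = 1.2102.
f_obs = 596 × 1.2102 = 721.3 THz.

721.3 THz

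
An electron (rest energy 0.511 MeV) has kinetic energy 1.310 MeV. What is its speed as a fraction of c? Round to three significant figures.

0.960c

γ = 1 + K/(mc²) = 1 + 1.310/0.511 = 3.5636.
β = √(1 − 1/γ²) = √(1 − 0.0787448) = √0.9212552 = 0.960.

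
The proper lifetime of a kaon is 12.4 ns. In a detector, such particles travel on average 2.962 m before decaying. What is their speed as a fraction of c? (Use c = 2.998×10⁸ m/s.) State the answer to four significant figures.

0.6232c

Let x = d/(cτ) = 2.962 m / (2.998×10⁸ m/s × 1.240×10^-8 s) = 0.79677. Since d = βγcτ, x = βγ = β/√(1−β²).
Solving: β² = x²/(1+x²) = 0.634842/1.634842 = 0.38832, so β = 0.6232.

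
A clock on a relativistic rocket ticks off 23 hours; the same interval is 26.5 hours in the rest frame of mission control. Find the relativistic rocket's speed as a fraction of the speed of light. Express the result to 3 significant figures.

γ = Δt/Δτ = 26.5/23 = 1.1522.
β = √(1 − 1/γ²) = √(1 − 0.753259) = √0.246741 = 0.497.

0.497c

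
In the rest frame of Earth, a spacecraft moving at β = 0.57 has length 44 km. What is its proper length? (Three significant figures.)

53.6 km

Lorentz factor: γ = (1 − 0.3249)^(−1/2) = 1.2171.
Proper length: L₀ = γ·L = 1.2171 × 44 = 53.6 km.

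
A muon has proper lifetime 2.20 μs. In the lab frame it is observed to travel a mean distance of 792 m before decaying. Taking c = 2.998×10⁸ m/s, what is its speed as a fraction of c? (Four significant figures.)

0.7684c

Let x = d/(cτ) = 792.0 m / (2.998×10⁸ m/s × 2.200×10^-6 s) = 1.2008. Since d = βγcτ, x = βγ = β/√(1−β²).
Solving: β² = x²/(1+x²) = 1.44192/2.44192 = 0.590486, so β = 0.7684.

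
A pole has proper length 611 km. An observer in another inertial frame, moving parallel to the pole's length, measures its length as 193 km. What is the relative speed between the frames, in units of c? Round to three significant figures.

0.949c

Length contraction gives γ = L₀/L = 611/193 = 3.1658.
β = √(1 − 1/γ²) = √0.900222 = 0.949.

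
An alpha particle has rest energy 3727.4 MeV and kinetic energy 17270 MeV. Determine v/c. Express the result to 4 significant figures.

0.9841

K = (γ−1)mc², so γ = 1 + 17270/3727.4 = 5.6333.
Then v/c = √(1 − γ⁻²) = √(1 − 0.0315119) = √0.9684881 = 0.9841.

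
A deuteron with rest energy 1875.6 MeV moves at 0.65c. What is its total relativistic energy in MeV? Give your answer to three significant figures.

γ = 1/√(1 − β²) = 1/√(1 − 0.4225) = 1/√0.5775 = 1/0.759934 = 1.3159.
Total energy: E = γmc² = 1.3159 × 1875.6 MeV = 2470 MeV.

2470 MeV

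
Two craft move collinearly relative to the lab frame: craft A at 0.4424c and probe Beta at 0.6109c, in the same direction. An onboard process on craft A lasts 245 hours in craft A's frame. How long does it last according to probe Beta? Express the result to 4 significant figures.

251.8 hours

The velocity of craft A relative to probe Beta is (0.4424 − 0.6109)c / (1 − 0.4424×0.6109) = −0.2309c; relative speed 0.2309c.
γ for this relative speed: γ = 1/√(1 − 0.0533148) = 1.0278.
Craft A's interval is proper; time dilation gives Δt_B = γΔτ = 1.0278 × 245 hours = 251.8 hours.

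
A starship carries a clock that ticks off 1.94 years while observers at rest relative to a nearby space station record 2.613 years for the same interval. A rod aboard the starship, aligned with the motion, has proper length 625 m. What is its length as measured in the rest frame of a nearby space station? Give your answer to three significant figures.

The time-dilation ratio gives γ = 2.613/1.94 = 1.34691.
L = L₀/γ = 625/1.34691 = 464 m.

464 m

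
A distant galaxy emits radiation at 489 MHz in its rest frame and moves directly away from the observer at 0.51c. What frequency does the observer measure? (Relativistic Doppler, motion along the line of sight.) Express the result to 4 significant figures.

278.6 MHz

Relativistic Doppler (source moving away): f_obs = f_src · √((1−β)/(1+β)).
With β = 0.51: factor = √(0.49/1.51) = 0.56965.
f_obs = 489 × 0.56965 = 278.6 MHz.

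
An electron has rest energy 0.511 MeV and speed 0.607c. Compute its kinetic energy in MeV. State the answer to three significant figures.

Lorentz factor: γ = (1 − 0.368449)^(−1/2) = 1.25833.
Kinetic energy: K = (γ − 1)mc² = (1.25833 − 1) × 0.511 MeV = 0.25833 × 0.511 = 0.132 MeV.

0.132 MeV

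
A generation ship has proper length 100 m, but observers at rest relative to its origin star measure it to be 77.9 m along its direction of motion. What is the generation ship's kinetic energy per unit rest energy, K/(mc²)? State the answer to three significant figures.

0.284

From L = L₀/γ: γ = 100/77.9 = 1.2837.
Since K = (γ−1)mc², K/(mc²) = 1.2837 − 1 = 0.284.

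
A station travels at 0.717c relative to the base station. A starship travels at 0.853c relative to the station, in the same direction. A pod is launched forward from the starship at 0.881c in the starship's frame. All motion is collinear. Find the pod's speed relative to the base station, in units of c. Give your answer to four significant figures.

0.9983c

Compose velocities in two stages. Stage 1 (into S'): u₁ = (0.881+0.853)/(1+0.881×0.853) = 0.99001.
Stage 2 (into S): u = (0.99001+0.717)/(1+0.99001×0.717) = 0.99835, so the speed is 0.9983c.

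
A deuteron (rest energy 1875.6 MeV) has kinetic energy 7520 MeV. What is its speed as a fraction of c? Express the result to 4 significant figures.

0.9799c

K = (γ−1)mc², so γ = 1 + 7520/1875.6 = 5.0094.
Then v/c = √(1 − γ⁻²) = √(1 − 0.03985) = √0.96015 = 0.9799.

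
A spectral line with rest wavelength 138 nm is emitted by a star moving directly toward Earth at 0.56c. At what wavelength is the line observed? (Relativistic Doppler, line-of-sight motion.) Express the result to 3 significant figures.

73.3 nm

Relativistic Doppler for wavelength: λ_obs = λ_src · √((1−β)/(1+β)).
With β = 0.56: factor = √(0.44/1.56) = 0.53109.
λ_obs = 138 × 0.53109 = 73.3 nm.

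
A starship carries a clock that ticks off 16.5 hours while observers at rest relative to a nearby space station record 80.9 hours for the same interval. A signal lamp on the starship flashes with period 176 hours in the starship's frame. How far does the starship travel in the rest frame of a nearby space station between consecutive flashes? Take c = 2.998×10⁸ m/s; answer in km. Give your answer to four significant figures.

From Δt = γΔτ: γ = 80.9/16.5 = 4.90303.
β = √(1 − 1/γ²) = 0.97898. Lab-frame period = γτ = 4.90303×176 hours = 862.93 hours. Distance = βc × γτ = 0.97898 × 2.998×10⁸ m/s × 3106548 s = 9.1177×10^14 m = 9.118×10^11 km.

9.118×10^11 km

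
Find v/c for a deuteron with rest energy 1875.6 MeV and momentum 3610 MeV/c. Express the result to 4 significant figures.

0.8874

βγ = pc/(mc²) = 3610/1875.6 = 1.9247.
Since γ² = 1 + (βγ)² = 4.70447, γ = √4.70447 = 2.16898, and β = (βγ)/γ = 1.9247/2.16898 = 0.8874.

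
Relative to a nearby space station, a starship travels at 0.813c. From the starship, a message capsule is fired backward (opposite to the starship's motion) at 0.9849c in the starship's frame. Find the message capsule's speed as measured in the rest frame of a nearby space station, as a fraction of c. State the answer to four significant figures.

In units of c, u = (u' + v)/(1 + u'v) with u' = −0.9849 and v = 0.813.
Numerator: −0.9849 + 0.813 = −0.1719. Denominator: 1 + (−0.9849)(0.813) = 0.1992763.
u = −0.1719/0.1992763 = −0.86262, so the speed is 0.8626c.

0.8626c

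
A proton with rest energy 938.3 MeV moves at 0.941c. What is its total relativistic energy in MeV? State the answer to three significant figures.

2770 MeV

With β = 0.941, γ = 1/√(1 − 0.941²) = 1/√0.114519 = 2.955.
Total energy: E = γmc² = 2.955 × 938.3 MeV = 2770 MeV.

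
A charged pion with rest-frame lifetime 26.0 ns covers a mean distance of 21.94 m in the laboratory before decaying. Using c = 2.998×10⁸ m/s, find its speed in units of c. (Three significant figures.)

0.942c

Lab distance = (lab lifetime)·v = γτ·βc, so βγ = d/(cτ) = 21.94/(2.998×10⁸ × 2.600×10^-8) = 2.8147.
With βγ = 2.8147: γ² = 1 + (βγ)² = 8.92254, and β = (βγ)/γ = 2.8147/2.98706 = 0.942.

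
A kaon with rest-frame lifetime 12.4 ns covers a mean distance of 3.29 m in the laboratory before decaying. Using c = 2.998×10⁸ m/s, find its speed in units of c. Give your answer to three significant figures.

0.663c

Lab distance = (lab lifetime)·v = γτ·βc, so βγ = d/(cτ) = 3.290/(2.998×10⁸ × 1.240×10^-8) = 0.885.
With βγ = 0.885: γ² = 1 + (βγ)² = 1.783225, and β = (βγ)/γ = 0.885/1.33537 = 0.663.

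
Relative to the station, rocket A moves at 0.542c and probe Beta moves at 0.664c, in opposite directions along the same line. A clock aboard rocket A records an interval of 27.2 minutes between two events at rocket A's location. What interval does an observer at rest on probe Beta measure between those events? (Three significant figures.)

The velocity of rocket A relative to probe Beta is (0.542 + 0.664)c / (1 + 0.542×0.664) = 0.88684c; relative speed 0.88684c.
γ for this relative speed: γ = 1/√(1 − 0.786485) = 2.1641.
Rocket A's interval is proper; time dilation gives Δt_B = γΔτ = 2.1641 × 27.2 minutes = 58.9 minutes.

58.9 minutes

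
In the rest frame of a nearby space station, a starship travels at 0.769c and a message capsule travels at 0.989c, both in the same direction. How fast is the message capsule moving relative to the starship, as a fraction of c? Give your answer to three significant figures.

0.919c

Transform to the starship's frame: u' = (u − v)/(1 − uv/c²).
u' = (0.989 − 0.769)/(1 − 0.989×0.769) = 0.22/0.239459 = 0.91874.
Speed in the starship's frame: 0.919c (in the same direction).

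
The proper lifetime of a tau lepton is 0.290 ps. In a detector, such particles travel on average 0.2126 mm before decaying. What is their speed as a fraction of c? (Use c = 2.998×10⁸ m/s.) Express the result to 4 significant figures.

0.9256c

Let x = d/(cτ) = 2.126×10^-4 m / (2.998×10⁸ m/s × 2.900×10^-13 s) = 2.4453. Since d = βγcτ, x = βγ = β/√(1−β²).
Solving: β² = x²/(1+x²) = 5.97949/6.97949 = 0.856723, so β = 0.9256.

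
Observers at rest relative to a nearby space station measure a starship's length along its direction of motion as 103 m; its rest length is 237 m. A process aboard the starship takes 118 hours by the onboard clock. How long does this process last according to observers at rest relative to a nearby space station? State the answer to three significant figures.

272 hours

Length contraction gives γ = L₀/L = 237/103 = 2.30097.
Δt = γΔτ = 2.30097 × 118 = 272 hours.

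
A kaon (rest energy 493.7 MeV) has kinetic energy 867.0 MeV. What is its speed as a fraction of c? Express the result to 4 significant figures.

0.9319c

γ = 1 + K/(mc²) = 1 + 867.0/493.7 = 2.7561.
β = √(1 − 1/γ²) = √(1 − 0.131647) = √0.868353 = 0.9319.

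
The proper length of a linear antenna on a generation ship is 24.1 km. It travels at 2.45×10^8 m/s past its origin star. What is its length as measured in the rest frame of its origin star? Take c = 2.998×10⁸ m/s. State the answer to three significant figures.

13.9 km

β = v/c = (2.45×10^8 m/s)/(2.998×10⁸ m/s) = 0.817211.
γ = 1/√(1 − β²) = 1/√(1 − 0.6678338) = 1/√0.3321662 = 1/0.576339 = 1.7351.
Along the direction of motion the measured length is L₀/γ = 24.1/1.7351 = 13.9 km.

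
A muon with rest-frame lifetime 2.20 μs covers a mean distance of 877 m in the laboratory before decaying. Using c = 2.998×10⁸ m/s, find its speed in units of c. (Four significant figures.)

Lab distance = (lab lifetime)·v = γτ·βc, so βγ = d/(cτ) = 877.0/(2.998×10⁸ × 2.200×10^-6) = 1.3297.
With βγ = 1.3297: γ² = 1 + (βγ)² = 2.7681, and β = (βγ)/γ = 1.3297/1.66376 = 0.7992.

0.7992c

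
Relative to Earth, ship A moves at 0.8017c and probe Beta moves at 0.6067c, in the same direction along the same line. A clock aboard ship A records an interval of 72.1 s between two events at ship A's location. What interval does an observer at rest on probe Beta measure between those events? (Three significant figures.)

Transform ship A's velocity into probe Beta's frame: (0.8017 − 0.6067)/(1 − 0.8017·0.6067) = 0.195/0.51360861, so the relative speed is 0.37967c.
At |u| = 0.37967c, γ = (1 − 0.144149)^(−1/2) = 1.0809.
The clock on ship A records proper time, so probe Beta measures Δt = γΔτ = 1.0809 × 72.1 = 77.9 s.

77.9 s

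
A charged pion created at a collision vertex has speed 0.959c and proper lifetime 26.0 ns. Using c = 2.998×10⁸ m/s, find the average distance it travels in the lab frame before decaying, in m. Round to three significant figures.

26.4 m

β² = 0.919681, so γ = 1/√0.080319 = 3.5285.
Lab-frame lifetime: Δt = γτ = 3.5285 × 26.0 ns = 91.741 ns.
Distance: d = vΔt = 0.959 × 2.998×10⁸ m/s × 9.1741×10^-8 s = 26.4 m.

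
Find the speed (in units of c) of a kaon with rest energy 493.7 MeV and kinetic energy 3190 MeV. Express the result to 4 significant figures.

γ = 1 + K/(mc²) = 1 + 3190/493.7 = 7.4614.
β = √(1 − 1/γ²) = √(1 − 0.0179622) = √0.9820378 = 0.9910.

0.9910c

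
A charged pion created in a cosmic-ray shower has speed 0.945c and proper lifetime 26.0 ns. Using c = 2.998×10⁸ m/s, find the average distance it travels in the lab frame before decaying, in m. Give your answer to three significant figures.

With β = 0.945, γ = 1/√(1 − 0.945²) = 1/√0.106975 = 3.0574.
Lab-frame lifetime: Δt = γτ = 3.0574 × 26.0 ns = 79.492 ns.
Distance: d = vΔt = 0.945 × 2.998×10⁸ m/s × 7.9492×10^-8 s = 22.5 m.

22.5 m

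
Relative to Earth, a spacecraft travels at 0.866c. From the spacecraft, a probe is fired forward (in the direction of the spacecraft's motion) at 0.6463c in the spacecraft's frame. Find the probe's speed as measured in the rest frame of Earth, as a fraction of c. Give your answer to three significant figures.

Relativistic velocity addition: u = (u' + v)/(1 + u'v/c²), with u' = 0.6463c and v = 0.866c.
Numerator: 0.6463 + 0.866 = 1.5123. Denominator: 1 + (0.6463)(0.866) = 1.5596958.
u = 1.5123/1.5596958 = 0.96961, so the speed is 0.970c.

0.970c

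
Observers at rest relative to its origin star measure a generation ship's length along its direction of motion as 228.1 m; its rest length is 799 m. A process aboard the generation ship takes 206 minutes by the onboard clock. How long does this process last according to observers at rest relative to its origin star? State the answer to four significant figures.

721.6 minutes

γ = L₀/L = 799/228.1 = 3.50285.
The same γ dilates the second interval: 3.50285 × 206 minutes = 721.6 minutes.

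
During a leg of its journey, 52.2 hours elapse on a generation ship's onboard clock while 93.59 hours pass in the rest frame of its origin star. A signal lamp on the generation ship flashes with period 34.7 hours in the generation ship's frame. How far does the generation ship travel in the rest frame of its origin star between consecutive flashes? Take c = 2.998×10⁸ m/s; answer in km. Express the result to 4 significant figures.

γ = Δt/Δτ = 93.59/52.2 = 1.79291.
β = √(1 − 1/γ²) = 0.83001. Lab-frame period = γτ = 1.79291×34.7 hours = 62.214 hours. Distance = βc × γτ = 0.83001 × 2.998×10⁸ m/s × 223970.4 s = 5.5732×10^13 m = 5.573×10^10 km.

5.573×10^10 km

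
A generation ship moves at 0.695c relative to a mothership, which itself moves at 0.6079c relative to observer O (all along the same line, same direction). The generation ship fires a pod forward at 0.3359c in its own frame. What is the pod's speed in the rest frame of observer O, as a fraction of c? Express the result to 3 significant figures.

0.957c

First combine the pod and generation ship (S''→S'): u₁ = (0.3359 + 0.695)/(1 + 0.3359×0.695) = 1.0309/1.2334505 = 0.83579.
Then combine with the mothership (S'→S): u = (0.83579 + 0.6079)/(1 + 0.83579×0.6079) = 1.44369/1.508076741 = 0.95731.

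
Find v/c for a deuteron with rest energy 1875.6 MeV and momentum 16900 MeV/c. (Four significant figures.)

pc/(mc²) = 16900/1875.6 = 9.0104 = βγ = β/√(1−β²).
So β² = x²/(1 + x²) with x = 9.0104: x² = 81.1873, β² = 81.1873/82.1873 = 0.987833, β = 0.9939.

0.9939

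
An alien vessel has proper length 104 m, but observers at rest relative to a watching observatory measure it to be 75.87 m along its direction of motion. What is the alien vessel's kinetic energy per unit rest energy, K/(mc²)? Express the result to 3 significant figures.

0.371

Length contraction gives γ = L₀/L = 104/75.87 = 1.37077.
Since K = (γ−1)mc², K/(mc²) = 1.37077 − 1 = 0.371.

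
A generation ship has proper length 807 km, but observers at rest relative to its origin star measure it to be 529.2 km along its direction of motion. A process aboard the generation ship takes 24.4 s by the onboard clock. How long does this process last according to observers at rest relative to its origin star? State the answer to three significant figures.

37.2 s

γ = L₀/L = 807/529.2 = 1.52494.
The same γ dilates the second interval: 1.52494 × 24.4 s = 37.2 s.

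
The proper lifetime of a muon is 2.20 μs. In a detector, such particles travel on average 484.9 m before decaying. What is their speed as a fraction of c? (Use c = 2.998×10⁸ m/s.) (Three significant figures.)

0.592c

d = βγcτ ⇒ βγ = d/(cτ) = 484.9 m / (659.56 m) = 0.73519.
β = (βγ)/√(1+(βγ)²) = 0.73519/√1.540504 = 0.592.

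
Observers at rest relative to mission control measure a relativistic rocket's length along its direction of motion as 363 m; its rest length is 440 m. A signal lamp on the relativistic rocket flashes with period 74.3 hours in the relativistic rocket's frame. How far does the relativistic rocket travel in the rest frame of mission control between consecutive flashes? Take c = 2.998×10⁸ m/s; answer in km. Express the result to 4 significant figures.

5.493×10^10 km

From L = L₀/γ: γ = 440/363 = 1.21212.
β = √(1 − 1/γ²) = 0.56513. Lab-frame period = γτ = 1.21212×74.3 hours = 90.061 hours. Distance = βc × γτ = 0.56513 × 2.998×10⁸ m/s × 324219.6 s = 5.4931×10^13 m = 5.493×10^10 km.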